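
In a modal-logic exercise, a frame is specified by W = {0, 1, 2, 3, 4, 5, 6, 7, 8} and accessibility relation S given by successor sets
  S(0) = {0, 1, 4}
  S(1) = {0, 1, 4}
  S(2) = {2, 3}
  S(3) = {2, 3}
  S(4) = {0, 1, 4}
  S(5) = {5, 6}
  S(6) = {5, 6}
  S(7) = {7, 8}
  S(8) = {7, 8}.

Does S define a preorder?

Reflexive: yes — every world is S-related to itself.
Transitive: yes — every two-step S-path is closed by a direct edge.
So S is a preorder.

Yes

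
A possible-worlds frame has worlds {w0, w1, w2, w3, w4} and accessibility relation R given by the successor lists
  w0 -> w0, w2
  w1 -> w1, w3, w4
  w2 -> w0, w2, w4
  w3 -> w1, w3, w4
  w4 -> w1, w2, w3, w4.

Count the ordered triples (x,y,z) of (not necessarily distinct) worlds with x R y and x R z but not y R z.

Enumerating: (w2,w0,w4), (w2,w4,w0), (w4,w1,w2), (w4,w2,w1), (w4,w2,w3), (w4,w3,w2).

6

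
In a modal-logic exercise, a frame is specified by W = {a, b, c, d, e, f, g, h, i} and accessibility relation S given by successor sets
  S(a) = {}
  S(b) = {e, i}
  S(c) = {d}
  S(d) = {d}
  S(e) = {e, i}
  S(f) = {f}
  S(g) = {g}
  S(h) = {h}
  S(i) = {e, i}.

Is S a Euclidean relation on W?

Yes

Euclidean: yes — any two successors of a common world are S-related.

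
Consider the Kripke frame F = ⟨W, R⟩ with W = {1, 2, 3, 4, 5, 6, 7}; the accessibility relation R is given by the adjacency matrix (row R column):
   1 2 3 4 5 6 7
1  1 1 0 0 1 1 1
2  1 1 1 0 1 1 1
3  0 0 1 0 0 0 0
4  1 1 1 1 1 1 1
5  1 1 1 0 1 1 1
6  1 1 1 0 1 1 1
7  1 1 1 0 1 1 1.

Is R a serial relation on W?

Serial: yes — every world has a successor (e.g. 1 R 1).

Yes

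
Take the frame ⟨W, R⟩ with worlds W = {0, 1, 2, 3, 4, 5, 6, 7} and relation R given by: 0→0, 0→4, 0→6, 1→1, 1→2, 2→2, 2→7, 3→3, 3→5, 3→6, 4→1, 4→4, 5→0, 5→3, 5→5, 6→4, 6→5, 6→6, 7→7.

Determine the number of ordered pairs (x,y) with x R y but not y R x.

Enumerating: (0,4), (0,6), (1,2), (2,7), (3,6), (4,1), (5,0), (6,4), (6,5).

9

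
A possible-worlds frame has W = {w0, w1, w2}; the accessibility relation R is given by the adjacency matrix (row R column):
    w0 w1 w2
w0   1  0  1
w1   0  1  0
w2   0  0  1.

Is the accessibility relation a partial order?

Yes

Reflexive: yes — every world is R-related to itself.
Transitive: yes — every two-step R-path is closed by a direct edge.
Antisymmetric: yes — no distinct pair is related both ways.
So R is a partial order.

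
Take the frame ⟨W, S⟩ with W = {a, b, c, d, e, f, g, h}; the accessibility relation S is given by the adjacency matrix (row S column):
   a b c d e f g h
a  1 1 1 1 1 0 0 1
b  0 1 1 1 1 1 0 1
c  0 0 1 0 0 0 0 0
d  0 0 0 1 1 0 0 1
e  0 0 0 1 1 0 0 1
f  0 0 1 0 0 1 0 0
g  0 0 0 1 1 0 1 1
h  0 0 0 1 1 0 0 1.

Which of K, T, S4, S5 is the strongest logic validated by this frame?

T

Reflexive (axiom T): yes — every world is S-related to itself.
Transitive (axiom 4): no — a S b and b S f, but not a S f.
Euclidean (axiom 5): no — a S c and a S b, but not c S b.
So F validates K, T; S4 would additionally require S to be transitive. The strongest is T.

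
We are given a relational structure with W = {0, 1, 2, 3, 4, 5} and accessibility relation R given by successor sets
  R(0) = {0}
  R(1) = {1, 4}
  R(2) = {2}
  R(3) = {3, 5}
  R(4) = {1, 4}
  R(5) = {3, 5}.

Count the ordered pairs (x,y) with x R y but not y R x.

0

R is symmetric; there are no such tuples.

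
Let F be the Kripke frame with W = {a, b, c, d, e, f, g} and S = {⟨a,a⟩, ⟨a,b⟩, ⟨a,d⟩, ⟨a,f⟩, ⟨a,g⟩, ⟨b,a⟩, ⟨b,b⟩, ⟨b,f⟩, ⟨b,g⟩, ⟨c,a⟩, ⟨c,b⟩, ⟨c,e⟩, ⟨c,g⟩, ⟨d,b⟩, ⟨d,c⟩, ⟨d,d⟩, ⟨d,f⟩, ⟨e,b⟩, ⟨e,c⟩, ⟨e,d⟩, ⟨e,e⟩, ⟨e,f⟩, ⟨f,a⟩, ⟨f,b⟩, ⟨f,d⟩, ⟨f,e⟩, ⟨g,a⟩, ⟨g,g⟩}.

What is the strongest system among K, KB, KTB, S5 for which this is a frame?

Symmetric (axiom B): no — a S d but not d S a.
Reflexive (axiom T): no — c is not related to itself.
Euclidean (axiom 5): no — a S b and a S d, but not b S d.
So F validates K; KB would additionally require S to be symmetric. The strongest is K.

K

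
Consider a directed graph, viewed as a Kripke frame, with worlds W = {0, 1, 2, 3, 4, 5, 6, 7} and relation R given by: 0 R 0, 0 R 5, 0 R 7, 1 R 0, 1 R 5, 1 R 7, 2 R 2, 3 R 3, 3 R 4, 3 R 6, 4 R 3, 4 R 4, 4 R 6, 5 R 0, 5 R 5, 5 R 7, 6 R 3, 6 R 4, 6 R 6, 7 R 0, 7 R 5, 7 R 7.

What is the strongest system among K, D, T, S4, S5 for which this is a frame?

Serial (axiom D): yes — every world has a successor (e.g. 0 R 0).
Reflexive (axiom T): no — 1 is not related to itself.
Transitive (axiom 4): yes — every two-step R-path is closed by a direct edge.
Euclidean (axiom 5): yes — any two successors of a common world are R-related.
So F validates K, D; T would additionally require R to be reflexive. The strongest is D.

D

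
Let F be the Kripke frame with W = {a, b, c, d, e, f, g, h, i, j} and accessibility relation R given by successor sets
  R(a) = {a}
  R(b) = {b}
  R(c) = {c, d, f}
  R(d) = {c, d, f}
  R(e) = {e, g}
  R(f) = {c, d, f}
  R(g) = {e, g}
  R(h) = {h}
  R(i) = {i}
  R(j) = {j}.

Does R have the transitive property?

Transitive: yes — every two-step R-path is closed by a direct edge.

Yes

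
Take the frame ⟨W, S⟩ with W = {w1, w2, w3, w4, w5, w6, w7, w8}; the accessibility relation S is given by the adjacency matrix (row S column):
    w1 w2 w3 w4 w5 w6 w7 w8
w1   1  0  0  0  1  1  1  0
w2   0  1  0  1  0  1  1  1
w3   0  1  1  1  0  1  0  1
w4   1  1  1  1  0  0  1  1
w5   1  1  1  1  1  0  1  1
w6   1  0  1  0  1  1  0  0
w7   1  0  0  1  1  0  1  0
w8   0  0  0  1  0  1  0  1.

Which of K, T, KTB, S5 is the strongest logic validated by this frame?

Reflexive (axiom T): yes — every world is S-related to itself.
Symmetric (axiom B): no — w2 S w6 but not w6 S w2.
Euclidean (axiom 5): no — w1 S w5 and w1 S w6, but not w5 S w6.
So F validates K, T; KTB would additionally require S to be symmetric. The strongest is T.

T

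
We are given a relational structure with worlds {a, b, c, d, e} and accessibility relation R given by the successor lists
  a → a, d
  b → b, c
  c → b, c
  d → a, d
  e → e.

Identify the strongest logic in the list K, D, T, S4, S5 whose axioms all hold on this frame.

Serial (axiom D): yes — every world has a successor (e.g. a R a).
Reflexive (axiom T): yes — every world is R-related to itself.
Transitive (axiom 4): yes — every two-step R-path is closed by a direct edge.
Euclidean (axiom 5): yes — any two successors of a common world are R-related.
So F validates K, D, T, S4, S5. The strongest is S5.

S5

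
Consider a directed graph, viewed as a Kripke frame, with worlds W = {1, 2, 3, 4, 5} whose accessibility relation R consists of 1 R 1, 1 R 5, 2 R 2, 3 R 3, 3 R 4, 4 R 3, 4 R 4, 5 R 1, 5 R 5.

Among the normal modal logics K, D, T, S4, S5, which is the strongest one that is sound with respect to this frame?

S5

Serial (axiom D): yes — every world has a successor (e.g. 1 R 1).
Reflexive (axiom T): yes — every world is R-related to itself.
Transitive (axiom 4): yes — every two-step R-path is closed by a direct edge.
Euclidean (axiom 5): yes — any two successors of a common world are R-related.
So F validates K, D, T, S4, S5. The strongest is S5.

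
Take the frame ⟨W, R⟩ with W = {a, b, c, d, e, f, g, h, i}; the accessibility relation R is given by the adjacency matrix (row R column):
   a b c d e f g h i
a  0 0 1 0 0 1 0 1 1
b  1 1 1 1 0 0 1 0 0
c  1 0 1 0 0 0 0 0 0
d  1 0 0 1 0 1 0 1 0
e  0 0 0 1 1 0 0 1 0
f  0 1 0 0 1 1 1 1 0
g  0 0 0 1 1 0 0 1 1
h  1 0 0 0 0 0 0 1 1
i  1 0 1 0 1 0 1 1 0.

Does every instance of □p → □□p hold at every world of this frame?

The schema 4 characterises exactly the transitive frames.
Transitive: no — a R f and f R b, but not a R b.

No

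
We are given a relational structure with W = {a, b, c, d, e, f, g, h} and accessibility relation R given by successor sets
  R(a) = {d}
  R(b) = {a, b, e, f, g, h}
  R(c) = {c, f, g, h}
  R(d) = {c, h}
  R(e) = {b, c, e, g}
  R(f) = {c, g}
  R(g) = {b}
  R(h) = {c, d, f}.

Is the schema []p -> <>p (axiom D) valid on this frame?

By correspondence theory, D is valid on a frame iff R is serial.
Serial: yes — every world has a successor (e.g. a R d).

Yes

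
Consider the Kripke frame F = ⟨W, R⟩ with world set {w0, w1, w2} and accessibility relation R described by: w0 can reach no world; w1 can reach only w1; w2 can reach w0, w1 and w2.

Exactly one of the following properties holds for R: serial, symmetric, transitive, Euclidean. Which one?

Serial: no — w0 has no R-successor.
Symmetric: no — w2 R w0 but not w0 R w2.
Transitive: yes — every two-step R-path is closed by a direct edge.
Euclidean: no — w2 R w0 and w2 R w1, but not w0 R w1.
Only transitive holds.

transitive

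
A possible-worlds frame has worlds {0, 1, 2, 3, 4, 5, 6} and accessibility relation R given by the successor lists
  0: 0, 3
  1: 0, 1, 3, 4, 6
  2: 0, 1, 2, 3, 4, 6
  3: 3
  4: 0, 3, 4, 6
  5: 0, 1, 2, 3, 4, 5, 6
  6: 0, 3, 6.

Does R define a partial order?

Yes

Reflexive: yes — every world is R-related to itself.
Transitive: yes — every two-step R-path is closed by a direct edge.
Antisymmetric: yes — no distinct pair is related both ways.
So R is a partial order.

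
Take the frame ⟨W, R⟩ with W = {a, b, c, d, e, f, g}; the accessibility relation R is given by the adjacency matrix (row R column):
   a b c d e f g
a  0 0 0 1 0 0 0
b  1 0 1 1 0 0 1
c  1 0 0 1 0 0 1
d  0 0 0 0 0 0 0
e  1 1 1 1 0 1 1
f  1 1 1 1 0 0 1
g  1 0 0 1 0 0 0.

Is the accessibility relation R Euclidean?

No

Euclidean: no — b R a and b R c, but not a R c.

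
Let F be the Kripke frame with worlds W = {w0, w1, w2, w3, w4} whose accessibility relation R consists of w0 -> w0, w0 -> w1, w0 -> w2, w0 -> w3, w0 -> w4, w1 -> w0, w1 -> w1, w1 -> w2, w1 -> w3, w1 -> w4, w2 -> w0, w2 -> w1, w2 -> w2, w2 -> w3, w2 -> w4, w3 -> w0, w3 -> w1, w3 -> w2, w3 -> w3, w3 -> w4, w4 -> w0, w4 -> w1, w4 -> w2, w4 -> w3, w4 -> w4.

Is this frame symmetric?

Yes

Symmetric: yes — every pair in R has its reverse in R.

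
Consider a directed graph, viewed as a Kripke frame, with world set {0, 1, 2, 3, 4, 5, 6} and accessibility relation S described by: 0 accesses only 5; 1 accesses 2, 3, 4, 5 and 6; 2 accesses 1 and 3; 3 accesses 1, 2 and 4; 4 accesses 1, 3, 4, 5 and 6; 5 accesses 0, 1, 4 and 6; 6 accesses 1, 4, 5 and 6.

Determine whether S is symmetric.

Symmetric: yes — every pair in S has its reverse in S.

Yes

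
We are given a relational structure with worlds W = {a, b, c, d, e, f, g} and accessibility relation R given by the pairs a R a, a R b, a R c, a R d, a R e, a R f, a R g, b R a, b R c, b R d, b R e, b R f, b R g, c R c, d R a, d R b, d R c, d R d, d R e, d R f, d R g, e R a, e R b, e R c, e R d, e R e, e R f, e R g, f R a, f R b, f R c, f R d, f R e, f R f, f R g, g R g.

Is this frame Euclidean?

No

Euclidean: no — a R c and a R b, but not c R b.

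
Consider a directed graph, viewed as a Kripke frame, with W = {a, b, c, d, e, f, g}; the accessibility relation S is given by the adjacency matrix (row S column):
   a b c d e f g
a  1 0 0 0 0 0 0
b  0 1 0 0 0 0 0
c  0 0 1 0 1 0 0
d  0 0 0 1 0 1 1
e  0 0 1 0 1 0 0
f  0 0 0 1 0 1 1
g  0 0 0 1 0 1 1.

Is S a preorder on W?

Yes

Reflexive: yes — every world is S-related to itself.
Transitive: yes — every two-step S-path is closed by a direct edge.
So S is a preorder.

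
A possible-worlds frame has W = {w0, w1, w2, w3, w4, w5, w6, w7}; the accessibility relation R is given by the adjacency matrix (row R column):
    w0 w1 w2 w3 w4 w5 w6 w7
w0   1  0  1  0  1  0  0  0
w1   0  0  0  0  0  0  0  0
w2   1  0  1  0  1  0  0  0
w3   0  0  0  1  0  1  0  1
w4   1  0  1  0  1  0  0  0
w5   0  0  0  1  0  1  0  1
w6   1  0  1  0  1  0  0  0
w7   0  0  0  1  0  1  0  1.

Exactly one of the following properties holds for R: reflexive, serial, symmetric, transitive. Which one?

transitive

Reflexive: no — w1 is not related to itself.
Serial: no — w1 has no R-successor.
Symmetric: no — w6 R w0 but not w0 R w6.
Transitive: yes — every two-step R-path is closed by a direct edge.
Only transitive holds.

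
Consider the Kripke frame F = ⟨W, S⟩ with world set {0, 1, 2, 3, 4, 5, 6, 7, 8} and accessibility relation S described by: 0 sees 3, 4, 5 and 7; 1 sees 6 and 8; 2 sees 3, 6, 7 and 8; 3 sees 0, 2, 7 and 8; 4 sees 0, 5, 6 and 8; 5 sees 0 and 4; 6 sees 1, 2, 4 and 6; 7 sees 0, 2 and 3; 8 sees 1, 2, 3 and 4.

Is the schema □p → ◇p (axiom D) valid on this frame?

By correspondence theory, D is valid on a frame iff S is serial.
Serial: yes — every world has a successor (e.g. 0 S 3).

Yes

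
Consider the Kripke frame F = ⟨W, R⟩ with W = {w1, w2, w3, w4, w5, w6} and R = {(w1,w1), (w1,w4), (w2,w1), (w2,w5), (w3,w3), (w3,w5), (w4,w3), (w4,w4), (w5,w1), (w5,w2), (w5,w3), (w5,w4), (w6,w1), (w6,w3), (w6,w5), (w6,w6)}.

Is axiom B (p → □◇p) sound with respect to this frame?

Axiom B corresponds to the accessibility relation being symmetric.
Symmetric: no — w1 R w4 but not w4 R w1.

No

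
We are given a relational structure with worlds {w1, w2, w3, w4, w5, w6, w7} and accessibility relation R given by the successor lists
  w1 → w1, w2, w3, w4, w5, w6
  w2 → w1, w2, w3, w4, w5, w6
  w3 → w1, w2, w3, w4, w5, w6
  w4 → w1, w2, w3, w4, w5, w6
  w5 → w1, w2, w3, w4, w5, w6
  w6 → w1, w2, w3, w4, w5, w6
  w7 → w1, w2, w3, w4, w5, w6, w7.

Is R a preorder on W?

Yes

Reflexive: yes — every world is R-related to itself.
Transitive: yes — every two-step R-path is closed by a direct edge.
So R is a preorder.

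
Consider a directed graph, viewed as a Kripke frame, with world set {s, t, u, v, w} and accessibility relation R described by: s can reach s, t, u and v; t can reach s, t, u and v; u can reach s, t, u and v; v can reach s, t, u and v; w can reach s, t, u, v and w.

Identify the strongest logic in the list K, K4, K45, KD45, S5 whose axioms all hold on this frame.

Transitive (axiom 4): yes — every two-step R-path is closed by a direct edge.
Euclidean (axiom 5): no — w R s and w R w, but not s R w.
Serial (axiom D): yes — every world has a successor (e.g. s R s).
Reflexive (axiom T): yes — every world is R-related to itself.
So F validates K, K4; K45 would additionally require R to be Euclidean. The strongest is K4.

K4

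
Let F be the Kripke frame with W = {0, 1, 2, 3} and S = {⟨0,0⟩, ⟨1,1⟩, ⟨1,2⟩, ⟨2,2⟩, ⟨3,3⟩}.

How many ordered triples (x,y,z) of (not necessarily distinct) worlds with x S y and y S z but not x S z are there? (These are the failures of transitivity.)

S is transitive; there are no such tuples.

0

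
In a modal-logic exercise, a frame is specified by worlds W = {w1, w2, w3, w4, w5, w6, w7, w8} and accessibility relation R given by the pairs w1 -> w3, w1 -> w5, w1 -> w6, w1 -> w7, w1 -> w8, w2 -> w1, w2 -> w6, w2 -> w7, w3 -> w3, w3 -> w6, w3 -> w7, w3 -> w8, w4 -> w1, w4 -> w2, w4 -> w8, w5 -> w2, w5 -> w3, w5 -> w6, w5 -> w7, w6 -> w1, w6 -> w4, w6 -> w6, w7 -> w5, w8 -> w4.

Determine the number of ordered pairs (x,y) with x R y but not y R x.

Enumerating: (w1,w3), (w1,w5), (w1,w7), (w1,w8), (w2,w1), (w2,w6), (w2,w7), (w3,w6), (w3,w7), (w3,w8), (w4,w1), (w4,w2), (w5,w2), (w5,w3), (w5,w6), (w6,w4).

16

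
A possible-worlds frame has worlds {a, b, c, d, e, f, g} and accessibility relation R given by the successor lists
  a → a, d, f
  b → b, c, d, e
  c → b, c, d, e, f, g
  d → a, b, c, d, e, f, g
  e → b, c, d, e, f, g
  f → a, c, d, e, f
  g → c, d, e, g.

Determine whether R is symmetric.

Yes

Symmetric: yes — every pair in R has its reverse in R.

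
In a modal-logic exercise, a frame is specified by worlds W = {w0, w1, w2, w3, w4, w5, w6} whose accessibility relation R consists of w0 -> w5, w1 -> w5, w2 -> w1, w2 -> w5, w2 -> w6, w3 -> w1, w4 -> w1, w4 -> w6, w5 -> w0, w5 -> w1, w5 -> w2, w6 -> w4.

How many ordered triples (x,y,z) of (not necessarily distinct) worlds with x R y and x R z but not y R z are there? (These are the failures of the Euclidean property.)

23

Enumerating: (w0,w5,w5), (w1,w5,w5), (w2,w1,w1), (w2,w1,w6), (w2,w5,w5), (w2,w5,w6), (w2,w6,w1), (w2,w6,w5), (w2,w6,w6), (w3,w1,w1), (w4,w1,w1), (w4,w1,w6), … and 11 more.
Total: 23.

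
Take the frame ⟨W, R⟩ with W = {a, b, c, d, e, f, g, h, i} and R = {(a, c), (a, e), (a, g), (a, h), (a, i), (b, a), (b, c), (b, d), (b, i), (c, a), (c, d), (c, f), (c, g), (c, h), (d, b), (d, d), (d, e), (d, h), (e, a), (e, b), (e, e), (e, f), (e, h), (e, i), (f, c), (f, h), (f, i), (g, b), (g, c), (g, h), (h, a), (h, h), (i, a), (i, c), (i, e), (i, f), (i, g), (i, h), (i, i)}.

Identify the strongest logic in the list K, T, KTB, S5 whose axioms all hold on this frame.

K

Reflexive (axiom T): no — a is not related to itself.
Symmetric (axiom B): no — a R g but not g R a.
Euclidean (axiom 5): no — a R c and a R e, but not c R e.
So F validates K; T would additionally require R to be reflexive. The strongest is K.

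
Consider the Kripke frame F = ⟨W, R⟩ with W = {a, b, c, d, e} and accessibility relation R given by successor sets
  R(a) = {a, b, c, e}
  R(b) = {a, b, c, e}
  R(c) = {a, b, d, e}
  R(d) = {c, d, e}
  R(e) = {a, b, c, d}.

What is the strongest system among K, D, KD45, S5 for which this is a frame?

Serial (axiom D): yes — every world has a successor (e.g. a R a).
Euclidean (axiom 5): no — c R a and c R d, but not a R d.
Transitive (axiom 4): no — a R c and c R d, but not a R d.
Reflexive (axiom T): no — c is not related to itself.
So F validates K, D; KD45 would additionally require R to be Euclidean and transitive. The strongest is D.

D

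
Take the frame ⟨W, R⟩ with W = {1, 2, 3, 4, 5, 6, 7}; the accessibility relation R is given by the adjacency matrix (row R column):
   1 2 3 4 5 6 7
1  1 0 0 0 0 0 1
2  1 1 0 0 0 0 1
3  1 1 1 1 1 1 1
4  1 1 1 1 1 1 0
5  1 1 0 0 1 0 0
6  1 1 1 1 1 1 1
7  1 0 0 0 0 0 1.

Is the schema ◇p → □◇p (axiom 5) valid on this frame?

The schema 5 characterises exactly the Euclidean frames.
Euclidean: no — 3 R 1 and 3 R 2, but not 1 R 2.

No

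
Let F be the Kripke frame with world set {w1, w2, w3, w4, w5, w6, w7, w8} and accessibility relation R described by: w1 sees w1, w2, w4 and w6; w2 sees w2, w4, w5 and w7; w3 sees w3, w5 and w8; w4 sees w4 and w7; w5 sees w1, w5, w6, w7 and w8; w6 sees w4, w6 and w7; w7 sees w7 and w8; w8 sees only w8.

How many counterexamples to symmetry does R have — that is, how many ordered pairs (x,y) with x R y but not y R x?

16

Enumerating: (w1,w2), (w1,w4), (w1,w6), (w2,w4), (w2,w5), (w2,w7), (w3,w5), (w3,w8), (w4,w7), (w5,w1), (w5,w6), (w5,w7), (w5,w8), (w6,w4), (w6,w7), (w7,w8).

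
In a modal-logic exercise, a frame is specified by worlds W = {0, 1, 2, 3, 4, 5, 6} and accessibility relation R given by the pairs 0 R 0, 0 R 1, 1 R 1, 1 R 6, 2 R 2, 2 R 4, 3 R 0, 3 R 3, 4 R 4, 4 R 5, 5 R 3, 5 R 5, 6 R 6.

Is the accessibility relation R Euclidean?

No

Euclidean: no — 0 R 1 and 0 R 0, but not 1 R 0.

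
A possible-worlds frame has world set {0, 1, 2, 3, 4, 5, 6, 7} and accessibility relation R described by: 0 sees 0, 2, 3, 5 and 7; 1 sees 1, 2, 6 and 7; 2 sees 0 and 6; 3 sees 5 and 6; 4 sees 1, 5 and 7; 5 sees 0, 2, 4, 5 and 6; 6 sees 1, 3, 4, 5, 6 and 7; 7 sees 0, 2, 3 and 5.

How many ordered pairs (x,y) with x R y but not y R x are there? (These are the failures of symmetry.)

Enumerating: (0,3), (1,2), (1,7), (2,6), (3,5), (4,1), (4,7), (5,2), (6,4), (6,7), (7,2), (7,3), (7,5).

13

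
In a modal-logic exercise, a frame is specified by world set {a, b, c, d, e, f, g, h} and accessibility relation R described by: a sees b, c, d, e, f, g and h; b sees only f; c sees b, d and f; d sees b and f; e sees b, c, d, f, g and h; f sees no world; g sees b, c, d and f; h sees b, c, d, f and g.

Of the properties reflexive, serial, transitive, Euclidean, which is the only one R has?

Reflexive: no — a is not related to itself.
Serial: no — f has no R-successor.
Transitive: yes — every two-step R-path is closed by a direct edge.
Euclidean: no — a R b and a R c, but not b R c.
Only transitive holds.

transitive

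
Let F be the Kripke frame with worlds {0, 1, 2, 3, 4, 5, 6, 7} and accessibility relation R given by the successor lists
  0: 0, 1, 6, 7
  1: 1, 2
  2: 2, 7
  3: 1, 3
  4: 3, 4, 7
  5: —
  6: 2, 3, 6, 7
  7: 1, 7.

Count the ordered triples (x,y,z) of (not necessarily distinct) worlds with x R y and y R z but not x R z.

Enumerating: (0,1,2), (0,6,2), (0,6,3), (1,2,7), (2,7,1), (3,1,2), (4,3,1), (4,7,1), (6,3,1), (6,7,1), (7,1,2).

11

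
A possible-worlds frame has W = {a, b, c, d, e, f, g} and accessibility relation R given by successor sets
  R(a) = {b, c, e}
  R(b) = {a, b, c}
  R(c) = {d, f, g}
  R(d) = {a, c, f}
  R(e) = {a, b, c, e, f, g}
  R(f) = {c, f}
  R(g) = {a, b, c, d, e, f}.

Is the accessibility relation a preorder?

No

Reflexive: no — a is not related to itself.
Transitive: no — a R c and c R d, but not a R d.
So R is not a preorder.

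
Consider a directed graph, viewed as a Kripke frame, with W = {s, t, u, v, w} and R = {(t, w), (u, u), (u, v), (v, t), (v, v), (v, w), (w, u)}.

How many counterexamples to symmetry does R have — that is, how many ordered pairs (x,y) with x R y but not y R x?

5

Enumerating: (t,w), (u,v), (v,t), (v,w), (w,u).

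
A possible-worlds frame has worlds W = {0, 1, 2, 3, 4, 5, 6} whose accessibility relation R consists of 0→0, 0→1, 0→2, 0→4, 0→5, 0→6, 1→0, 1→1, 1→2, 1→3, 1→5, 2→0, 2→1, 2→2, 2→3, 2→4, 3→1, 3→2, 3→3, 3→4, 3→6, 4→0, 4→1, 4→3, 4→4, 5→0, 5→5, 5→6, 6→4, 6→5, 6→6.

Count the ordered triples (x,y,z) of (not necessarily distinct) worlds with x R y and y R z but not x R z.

33

Enumerating: (0,1,3), (0,2,3), (0,4,3), (1,0,4), (1,0,6), (1,2,4), (1,3,4), (1,3,6), (1,5,6), (2,0,5), (2,0,6), (2,1,5), … and 21 more.
Total: 33.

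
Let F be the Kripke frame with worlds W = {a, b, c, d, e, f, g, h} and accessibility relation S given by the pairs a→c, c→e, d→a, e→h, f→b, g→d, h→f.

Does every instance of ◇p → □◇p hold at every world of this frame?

The schema 5 characterises exactly the Euclidean frames.
Euclidean: no — a S c and a S c, but not c S c.

No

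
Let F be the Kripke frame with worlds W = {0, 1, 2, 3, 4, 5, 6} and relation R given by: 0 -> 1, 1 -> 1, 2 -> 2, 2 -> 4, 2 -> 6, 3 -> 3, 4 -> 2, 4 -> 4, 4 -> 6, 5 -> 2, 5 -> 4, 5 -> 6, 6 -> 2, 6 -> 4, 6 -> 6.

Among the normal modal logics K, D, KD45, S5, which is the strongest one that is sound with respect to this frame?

KD45

Serial (axiom D): yes — every world has a successor (e.g. 0 R 1).
Euclidean (axiom 5): yes — any two successors of a common world are R-related.
Transitive (axiom 4): yes — every two-step R-path is closed by a direct edge.
Reflexive (axiom T): no — 0 is not related to itself.
So F validates K, D, KD45; S5 would additionally require R to be reflexive. The strongest is KD45.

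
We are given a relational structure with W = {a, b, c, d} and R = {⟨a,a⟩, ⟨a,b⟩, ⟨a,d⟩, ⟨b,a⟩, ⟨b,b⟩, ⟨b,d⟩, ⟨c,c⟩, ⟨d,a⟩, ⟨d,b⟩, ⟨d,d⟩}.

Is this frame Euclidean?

Euclidean: yes — any two successors of a common world are R-related.

Yes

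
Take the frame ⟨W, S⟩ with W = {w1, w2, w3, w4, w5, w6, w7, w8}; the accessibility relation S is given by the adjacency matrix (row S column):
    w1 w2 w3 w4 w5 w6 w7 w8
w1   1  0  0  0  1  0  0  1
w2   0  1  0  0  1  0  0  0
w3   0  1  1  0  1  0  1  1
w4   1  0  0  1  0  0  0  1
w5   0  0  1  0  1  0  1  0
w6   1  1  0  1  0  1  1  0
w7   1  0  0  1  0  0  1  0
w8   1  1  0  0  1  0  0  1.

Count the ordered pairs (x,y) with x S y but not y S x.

16

Enumerating: (w1,w5), (w2,w5), (w3,w2), (w3,w7), (w3,w8), (w4,w1), (w4,w8), (w5,w7), (w6,w1), (w6,w2), (w6,w4), (w6,w7), (w7,w1), (w7,w4), (w8,w2), (w8,w5).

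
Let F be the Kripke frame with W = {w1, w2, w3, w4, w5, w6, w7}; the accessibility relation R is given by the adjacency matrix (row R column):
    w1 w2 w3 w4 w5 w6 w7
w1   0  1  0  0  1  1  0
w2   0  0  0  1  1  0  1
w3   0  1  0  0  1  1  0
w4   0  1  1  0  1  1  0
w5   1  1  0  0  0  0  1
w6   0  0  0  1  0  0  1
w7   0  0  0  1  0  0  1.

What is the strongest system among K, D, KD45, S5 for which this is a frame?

D

Serial (axiom D): yes — every world has a successor (e.g. w1 R w2).
Euclidean (axiom 5): no — w1 R w2 and w1 R w6, but not w2 R w6.
Transitive (axiom 4): no — w1 R w2 and w2 R w4, but not w1 R w4.
Reflexive (axiom T): no — w1 is not related to itself.
So F validates K, D; KD45 would additionally require R to be Euclidean and transitive. The strongest is D.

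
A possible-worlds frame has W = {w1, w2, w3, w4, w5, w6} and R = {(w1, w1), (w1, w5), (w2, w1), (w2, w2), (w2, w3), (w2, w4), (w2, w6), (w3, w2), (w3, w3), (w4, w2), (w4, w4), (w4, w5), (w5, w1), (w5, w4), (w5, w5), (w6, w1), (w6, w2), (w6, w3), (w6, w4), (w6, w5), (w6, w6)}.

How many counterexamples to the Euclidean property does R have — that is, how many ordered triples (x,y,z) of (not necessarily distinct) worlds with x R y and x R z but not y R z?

Enumerating: (w2,w1,w2), (w2,w1,w3), (w2,w1,w4), (w2,w1,w6), (w2,w3,w1), (w2,w3,w4), (w2,w3,w6), (w2,w4,w1), (w2,w4,w3), (w2,w4,w6), (w4,w2,w5), (w4,w5,w2), … and 17 more.
Total: 29.

29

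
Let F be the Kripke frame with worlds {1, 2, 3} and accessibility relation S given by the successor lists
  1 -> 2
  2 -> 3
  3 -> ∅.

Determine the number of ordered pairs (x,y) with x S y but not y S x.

Enumerating: (1,2), (2,3).

2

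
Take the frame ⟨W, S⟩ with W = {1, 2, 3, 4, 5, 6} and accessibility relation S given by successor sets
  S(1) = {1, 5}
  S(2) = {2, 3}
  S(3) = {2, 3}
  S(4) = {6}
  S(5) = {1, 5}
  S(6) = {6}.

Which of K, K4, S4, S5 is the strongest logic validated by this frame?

Transitive (axiom 4): yes — every two-step S-path is closed by a direct edge.
Reflexive (axiom T): no — 4 is not related to itself.
Euclidean (axiom 5): yes — any two successors of a common world are S-related.
So F validates K, K4; S4 would additionally require S to be reflexive. The strongest is K4.

K4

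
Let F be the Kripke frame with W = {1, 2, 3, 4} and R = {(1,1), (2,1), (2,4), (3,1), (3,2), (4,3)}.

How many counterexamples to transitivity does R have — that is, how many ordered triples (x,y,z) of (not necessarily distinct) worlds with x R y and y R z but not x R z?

4

Enumerating: (2,4,3), (3,2,4), (4,3,1), (4,3,2).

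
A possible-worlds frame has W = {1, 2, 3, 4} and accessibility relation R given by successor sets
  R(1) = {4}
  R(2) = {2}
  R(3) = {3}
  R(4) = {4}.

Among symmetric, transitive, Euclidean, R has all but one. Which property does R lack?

symmetric

Symmetric: no — 1 R 4 but not 4 R 1.
Transitive: yes — every two-step R-path is closed by a direct edge.
Euclidean: yes — any two successors of a common world are R-related.
Only symmetric fails.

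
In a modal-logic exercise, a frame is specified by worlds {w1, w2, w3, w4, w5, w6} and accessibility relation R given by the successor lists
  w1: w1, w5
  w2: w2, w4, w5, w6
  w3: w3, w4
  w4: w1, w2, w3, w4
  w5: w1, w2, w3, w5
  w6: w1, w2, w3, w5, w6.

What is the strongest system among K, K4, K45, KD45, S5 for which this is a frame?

K

Transitive (axiom 4): no — w1 R w5 and w5 R w2, but not w1 R w2.
Euclidean (axiom 5): no — w2 R w4 and w2 R w5, but not w4 R w5.
Serial (axiom D): yes — every world has a successor (e.g. w1 R w1).
Reflexive (axiom T): yes — every world is R-related to itself.
So F validates K; K4 would additionally require R to be transitive. The strongest is K.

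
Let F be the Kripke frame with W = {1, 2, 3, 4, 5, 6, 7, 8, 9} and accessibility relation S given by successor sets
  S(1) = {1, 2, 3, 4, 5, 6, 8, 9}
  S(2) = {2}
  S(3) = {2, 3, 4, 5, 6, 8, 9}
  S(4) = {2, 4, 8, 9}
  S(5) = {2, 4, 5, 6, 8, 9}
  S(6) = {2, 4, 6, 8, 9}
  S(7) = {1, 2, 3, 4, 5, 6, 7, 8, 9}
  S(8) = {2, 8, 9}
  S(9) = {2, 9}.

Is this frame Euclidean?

No

Euclidean: no — 1 S 2 and 1 S 3, but not 2 S 3.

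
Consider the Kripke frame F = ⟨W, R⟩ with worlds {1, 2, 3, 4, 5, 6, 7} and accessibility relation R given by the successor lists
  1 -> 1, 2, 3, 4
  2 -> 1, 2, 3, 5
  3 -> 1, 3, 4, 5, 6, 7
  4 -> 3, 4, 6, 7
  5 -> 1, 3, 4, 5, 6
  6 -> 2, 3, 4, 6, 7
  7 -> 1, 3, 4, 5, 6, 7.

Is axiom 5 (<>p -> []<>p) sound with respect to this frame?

By correspondence theory, 5 is valid on a frame iff R is Euclidean.
Euclidean: no — 1 R 2 and 1 R 4, but not 2 R 4.

No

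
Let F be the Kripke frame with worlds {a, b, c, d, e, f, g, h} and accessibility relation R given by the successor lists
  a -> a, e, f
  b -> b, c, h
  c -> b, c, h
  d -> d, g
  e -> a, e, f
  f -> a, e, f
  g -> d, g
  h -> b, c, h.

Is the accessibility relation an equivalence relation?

Reflexive: yes — every world is R-related to itself.
Symmetric: yes — every pair in R has its reverse in R.
Transitive: yes — every two-step R-path is closed by a direct edge.
So R is an equivalence relation.

Yes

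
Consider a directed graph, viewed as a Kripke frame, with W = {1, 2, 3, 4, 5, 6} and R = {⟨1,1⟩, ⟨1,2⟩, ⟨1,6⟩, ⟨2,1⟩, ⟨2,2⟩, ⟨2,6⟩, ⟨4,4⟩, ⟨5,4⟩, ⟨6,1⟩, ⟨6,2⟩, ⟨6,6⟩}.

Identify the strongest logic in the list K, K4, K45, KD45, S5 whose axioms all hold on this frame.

Transitive (axiom 4): yes — every two-step R-path is closed by a direct edge.
Euclidean (axiom 5): yes — any two successors of a common world are R-related.
Serial (axiom D): no — 3 has no R-successor.
Reflexive (axiom T): no — 3 is not related to itself.
So F validates K, K4, K45; KD45 would additionally require R to be serial. The strongest is K45.

K45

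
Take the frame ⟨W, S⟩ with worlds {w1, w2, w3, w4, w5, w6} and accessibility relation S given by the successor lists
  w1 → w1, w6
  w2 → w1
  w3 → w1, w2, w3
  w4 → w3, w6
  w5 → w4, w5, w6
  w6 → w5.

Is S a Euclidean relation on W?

Euclidean: no — w3 S w1 and w3 S w2, but not w1 S w2.

No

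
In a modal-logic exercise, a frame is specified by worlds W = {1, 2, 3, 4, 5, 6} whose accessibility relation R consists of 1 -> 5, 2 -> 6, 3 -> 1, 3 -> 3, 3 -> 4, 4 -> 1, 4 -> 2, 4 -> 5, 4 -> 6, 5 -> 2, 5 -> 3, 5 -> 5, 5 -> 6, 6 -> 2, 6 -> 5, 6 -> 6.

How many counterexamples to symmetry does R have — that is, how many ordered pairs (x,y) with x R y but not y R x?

9

Enumerating: (1,5), (3,1), (3,4), (4,1), (4,2), (4,5), (4,6), (5,2), (5,3).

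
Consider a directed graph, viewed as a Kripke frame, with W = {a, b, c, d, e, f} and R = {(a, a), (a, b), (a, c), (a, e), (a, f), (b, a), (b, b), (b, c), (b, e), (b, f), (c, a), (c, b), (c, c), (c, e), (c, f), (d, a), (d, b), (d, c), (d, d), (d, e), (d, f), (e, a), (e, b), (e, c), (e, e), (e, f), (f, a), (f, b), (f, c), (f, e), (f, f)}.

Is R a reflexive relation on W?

Reflexive: yes — every world is R-related to itself.

Yes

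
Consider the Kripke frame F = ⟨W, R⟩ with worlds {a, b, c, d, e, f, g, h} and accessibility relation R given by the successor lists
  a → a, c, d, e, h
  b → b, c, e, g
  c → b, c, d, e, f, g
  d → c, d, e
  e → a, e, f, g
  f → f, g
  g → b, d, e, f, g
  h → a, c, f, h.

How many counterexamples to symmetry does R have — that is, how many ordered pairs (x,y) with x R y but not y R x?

11

Enumerating: (a,c), (a,d), (b,e), (c,e), (c,f), (c,g), (d,e), (e,f), (g,d), (h,c), (h,f).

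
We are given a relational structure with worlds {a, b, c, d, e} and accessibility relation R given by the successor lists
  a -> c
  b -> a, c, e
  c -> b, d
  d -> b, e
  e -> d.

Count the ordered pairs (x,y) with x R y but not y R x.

Enumerating: (a,c), (b,a), (b,e), (c,d), (d,b).

5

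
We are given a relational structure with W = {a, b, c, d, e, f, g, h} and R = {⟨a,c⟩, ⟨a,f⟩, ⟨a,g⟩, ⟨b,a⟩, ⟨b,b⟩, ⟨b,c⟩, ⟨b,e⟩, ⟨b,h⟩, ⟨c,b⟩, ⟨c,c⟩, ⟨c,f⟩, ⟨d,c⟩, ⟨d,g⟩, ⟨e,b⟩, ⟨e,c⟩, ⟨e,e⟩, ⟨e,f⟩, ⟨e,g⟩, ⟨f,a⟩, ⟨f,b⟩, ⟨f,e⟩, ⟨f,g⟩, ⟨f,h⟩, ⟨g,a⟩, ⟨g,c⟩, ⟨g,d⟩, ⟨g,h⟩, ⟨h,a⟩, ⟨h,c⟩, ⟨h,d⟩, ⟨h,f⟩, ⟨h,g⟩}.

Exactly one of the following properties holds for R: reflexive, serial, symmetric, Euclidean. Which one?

serial

Reflexive: no — a is not related to itself.
Serial: yes — every world has a successor (e.g. a R c).
Symmetric: no — a R c but not c R a.
Euclidean: no — a R c and a R g, but not c R g.
Only serial holds.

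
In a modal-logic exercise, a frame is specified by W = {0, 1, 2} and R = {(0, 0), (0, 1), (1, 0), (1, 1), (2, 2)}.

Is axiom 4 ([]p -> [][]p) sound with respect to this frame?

The schema 4 characterises exactly the transitive frames.
Transitive: yes — every two-step R-path is closed by a direct edge.

Yes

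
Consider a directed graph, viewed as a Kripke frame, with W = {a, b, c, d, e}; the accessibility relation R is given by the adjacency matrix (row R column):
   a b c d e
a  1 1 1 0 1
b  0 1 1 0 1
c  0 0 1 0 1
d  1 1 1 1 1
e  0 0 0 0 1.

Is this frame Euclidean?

No

Euclidean: no — a R c and a R b, but not c R b.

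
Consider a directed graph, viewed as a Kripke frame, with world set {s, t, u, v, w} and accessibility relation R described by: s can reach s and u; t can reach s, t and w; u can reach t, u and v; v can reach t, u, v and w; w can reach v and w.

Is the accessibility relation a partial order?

No

Reflexive: yes — every world is R-related to itself.
Transitive: no — s R u and u R t, but not s R t.
Antisymmetric: no — u R v and v R u with u ≠ v.
So R is not a partial order.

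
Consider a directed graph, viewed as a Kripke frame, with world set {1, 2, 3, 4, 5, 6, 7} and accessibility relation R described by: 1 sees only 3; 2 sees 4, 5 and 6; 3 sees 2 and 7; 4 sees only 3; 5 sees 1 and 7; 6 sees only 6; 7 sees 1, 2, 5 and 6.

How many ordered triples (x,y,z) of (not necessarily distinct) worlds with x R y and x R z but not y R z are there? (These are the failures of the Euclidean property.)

28

Enumerating: (1,3,3), (2,4,4), (2,4,5), (2,4,6), (2,5,4), (2,5,5), (2,5,6), (2,6,4), (2,6,5), (3,2,2), (3,2,7), (3,7,7), … and 16 more.
Total: 28.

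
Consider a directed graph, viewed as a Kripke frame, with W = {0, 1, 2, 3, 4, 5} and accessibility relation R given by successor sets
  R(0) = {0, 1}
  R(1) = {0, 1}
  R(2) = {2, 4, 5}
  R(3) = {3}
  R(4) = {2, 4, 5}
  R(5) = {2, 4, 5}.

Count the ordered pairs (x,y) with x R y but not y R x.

R is symmetric; there are no such tuples.

0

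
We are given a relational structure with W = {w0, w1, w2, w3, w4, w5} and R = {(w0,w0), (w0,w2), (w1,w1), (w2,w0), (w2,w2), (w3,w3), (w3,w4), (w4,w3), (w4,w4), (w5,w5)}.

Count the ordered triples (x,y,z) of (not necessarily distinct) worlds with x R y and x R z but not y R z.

R is Euclidean; there are no such tuples.

0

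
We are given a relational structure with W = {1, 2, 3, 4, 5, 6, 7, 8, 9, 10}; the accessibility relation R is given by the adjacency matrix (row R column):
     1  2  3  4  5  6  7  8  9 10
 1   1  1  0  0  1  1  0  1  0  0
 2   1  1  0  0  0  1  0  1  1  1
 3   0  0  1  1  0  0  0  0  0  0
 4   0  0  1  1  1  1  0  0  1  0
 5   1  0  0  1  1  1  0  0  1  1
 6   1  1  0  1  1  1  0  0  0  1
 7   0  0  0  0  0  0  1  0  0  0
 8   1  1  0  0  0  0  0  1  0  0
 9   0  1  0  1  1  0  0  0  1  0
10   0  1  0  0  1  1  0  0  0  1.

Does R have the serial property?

Serial: yes — every world has a successor (e.g. 1 R 1).

Yes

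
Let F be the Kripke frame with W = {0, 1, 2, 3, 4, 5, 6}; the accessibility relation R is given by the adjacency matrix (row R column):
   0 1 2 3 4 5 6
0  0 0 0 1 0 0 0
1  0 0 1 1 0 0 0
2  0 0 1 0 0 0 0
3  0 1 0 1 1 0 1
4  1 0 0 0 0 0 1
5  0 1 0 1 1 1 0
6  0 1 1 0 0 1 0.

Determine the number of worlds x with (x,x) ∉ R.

Enumerating: 0, 1, 4, 6.

4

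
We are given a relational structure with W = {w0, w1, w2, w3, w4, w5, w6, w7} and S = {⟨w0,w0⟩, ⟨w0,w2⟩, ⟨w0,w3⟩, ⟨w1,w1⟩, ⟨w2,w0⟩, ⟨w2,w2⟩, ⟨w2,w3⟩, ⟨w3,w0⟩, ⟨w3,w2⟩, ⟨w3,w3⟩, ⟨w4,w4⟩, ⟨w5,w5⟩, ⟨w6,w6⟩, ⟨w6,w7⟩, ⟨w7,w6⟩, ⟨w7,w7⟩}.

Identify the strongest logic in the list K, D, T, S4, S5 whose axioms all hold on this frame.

S5

Serial (axiom D): yes — every world has a successor (e.g. w0 S w0).
Reflexive (axiom T): yes — every world is S-related to itself.
Transitive (axiom 4): yes — every two-step S-path is closed by a direct edge.
Euclidean (axiom 5): yes — any two successors of a common world are S-related.
So F validates K, D, T, S4, S5. The strongest is S5.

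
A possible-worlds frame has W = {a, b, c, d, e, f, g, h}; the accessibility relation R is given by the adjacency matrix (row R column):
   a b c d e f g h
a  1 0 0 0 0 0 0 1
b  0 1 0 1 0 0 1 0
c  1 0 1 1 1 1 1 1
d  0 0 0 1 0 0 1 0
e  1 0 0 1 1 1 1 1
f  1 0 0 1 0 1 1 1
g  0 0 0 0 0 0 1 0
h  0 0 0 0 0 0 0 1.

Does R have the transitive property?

Transitive: yes — every two-step R-path is closed by a direct edge.

Yes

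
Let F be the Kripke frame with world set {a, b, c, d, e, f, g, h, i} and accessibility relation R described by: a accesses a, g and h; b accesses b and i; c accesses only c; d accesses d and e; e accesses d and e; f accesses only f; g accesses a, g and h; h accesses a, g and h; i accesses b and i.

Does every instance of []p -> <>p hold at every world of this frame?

Yes

The schema D characterises exactly the serial frames.
Serial: yes — every world has a successor (e.g. a R a).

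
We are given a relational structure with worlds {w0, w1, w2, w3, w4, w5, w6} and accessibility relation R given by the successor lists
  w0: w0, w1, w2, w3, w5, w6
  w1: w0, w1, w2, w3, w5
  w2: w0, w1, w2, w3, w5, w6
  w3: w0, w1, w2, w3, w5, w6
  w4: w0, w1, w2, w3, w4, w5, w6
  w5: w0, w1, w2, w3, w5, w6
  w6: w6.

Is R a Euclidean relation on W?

Euclidean: no — w0 R w1 and w0 R w6, but not w1 R w6.

No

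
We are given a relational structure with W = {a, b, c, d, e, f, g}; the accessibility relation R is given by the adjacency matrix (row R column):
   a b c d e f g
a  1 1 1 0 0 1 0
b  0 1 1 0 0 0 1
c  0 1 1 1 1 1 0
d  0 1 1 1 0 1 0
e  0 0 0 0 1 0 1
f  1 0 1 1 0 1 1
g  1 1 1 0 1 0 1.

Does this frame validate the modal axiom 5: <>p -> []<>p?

By correspondence theory, 5 is valid on a frame iff R is Euclidean.
Euclidean: no — a R b and a R f, but not b R f.

No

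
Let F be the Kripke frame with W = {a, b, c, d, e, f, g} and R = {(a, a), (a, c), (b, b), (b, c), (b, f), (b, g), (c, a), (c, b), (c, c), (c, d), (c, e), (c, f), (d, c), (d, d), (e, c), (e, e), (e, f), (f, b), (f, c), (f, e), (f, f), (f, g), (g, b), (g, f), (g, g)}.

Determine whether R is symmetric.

Symmetric: yes — every pair in R has its reverse in R.

Yes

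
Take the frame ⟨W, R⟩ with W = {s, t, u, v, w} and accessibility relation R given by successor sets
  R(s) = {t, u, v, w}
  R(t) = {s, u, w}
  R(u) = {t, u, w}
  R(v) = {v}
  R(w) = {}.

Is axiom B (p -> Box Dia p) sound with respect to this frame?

No

By correspondence theory, B is valid on a frame iff R is symmetric.
Symmetric: no — s R u but not u R s.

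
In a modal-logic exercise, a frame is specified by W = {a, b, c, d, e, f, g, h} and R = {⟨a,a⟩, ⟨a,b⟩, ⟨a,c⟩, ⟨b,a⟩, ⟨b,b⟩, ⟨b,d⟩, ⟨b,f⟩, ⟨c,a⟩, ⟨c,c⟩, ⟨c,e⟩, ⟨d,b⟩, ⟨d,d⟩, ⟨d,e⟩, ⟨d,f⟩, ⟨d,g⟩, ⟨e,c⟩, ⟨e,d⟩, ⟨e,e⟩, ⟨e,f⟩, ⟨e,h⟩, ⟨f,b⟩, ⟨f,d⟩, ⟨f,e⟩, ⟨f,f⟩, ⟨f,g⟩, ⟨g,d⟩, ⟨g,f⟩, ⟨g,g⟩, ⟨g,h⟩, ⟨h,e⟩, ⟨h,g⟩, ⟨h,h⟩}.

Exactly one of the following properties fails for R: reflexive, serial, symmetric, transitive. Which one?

transitive

Reflexive: yes — every world is R-related to itself.
Serial: yes — every world has a successor (e.g. a R a).
Symmetric: yes — every pair in R has its reverse in R.
Transitive: no — a R b and b R d, but not a R d.
Only transitive fails.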